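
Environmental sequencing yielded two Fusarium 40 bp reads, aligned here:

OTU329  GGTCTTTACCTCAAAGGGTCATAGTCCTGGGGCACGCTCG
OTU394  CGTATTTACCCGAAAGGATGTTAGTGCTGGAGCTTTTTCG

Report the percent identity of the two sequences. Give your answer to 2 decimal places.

67.50%

Differing sites — 1:G/C; 4:C/A; 11:T/C; 12:C/G; 18:G/A; 20:C/G; 21:A/T; 26:C/G; 31:G/A; 34:A/T; 35:C/T; 36:G/T; 37:C/T.
27 of the 40 sites match, so the percent identity is 27/40 × 100 = 67.50%.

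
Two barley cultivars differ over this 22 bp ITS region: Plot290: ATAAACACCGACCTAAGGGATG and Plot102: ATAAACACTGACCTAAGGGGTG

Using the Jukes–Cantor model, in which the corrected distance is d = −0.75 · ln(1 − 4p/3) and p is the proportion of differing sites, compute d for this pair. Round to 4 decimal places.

Mismatches occur at site 9 (C↔T), site 20 (A↔G).
p = 2/22 = 0.090909.
d = −0.75 · ln(1 − (4/3)·0.090909) = −0.75 · ln(0.878788) = −0.75 · (-0.129212) = 0.0969.

0.0969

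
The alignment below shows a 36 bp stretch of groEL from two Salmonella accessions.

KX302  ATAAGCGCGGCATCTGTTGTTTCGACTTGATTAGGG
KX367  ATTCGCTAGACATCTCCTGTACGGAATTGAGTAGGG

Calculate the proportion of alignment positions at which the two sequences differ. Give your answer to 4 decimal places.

The sequences differ at positions 3 (A/T), 4 (A/C), 7 (G/T), 8 (C/A), 10 (G/A), 16 (G/C), 17 (T/C), 21 (T/A), 22 (T/C), 23 (C/G), 26 (C/A), 31 (T/G).
There are 12 differences over 36 sites, so p = 12/36 = 0.3333.

0.3333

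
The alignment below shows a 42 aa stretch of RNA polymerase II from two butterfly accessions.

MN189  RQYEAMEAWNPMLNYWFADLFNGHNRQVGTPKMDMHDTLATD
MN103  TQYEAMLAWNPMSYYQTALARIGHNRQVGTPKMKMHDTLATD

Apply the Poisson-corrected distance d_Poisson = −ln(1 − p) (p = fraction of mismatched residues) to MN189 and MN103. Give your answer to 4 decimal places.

0.3037

The sequences differ at positions 1 (R/T), 7 (E/L), 13 (L/S), 14 (N/Y), 16 (W/Q), 17 (F/T), 19 (D/L), 20 (L/A), 21 (F/R), 22 (N/I), 34 (D/K).
p = 11/42 = 0.261905.
d = −ln(1 − 0.261905) = −ln(0.738095) = 0.3037.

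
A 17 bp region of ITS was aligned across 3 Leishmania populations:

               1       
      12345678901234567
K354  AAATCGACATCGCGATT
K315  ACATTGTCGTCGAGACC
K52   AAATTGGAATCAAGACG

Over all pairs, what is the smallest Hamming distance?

6

Pairwise Hamming distances:
  K354 vs K315: 7
  K354 vs K52: 7
  K315 vs K52: 6
The smallest is 6, between K315 and K52.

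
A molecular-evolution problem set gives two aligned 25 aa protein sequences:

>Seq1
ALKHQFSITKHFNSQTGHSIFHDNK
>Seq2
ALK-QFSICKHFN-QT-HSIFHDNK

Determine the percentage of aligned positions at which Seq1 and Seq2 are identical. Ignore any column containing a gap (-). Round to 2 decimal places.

Excluding the 3 gap columns leaves 22 comparable sites.
The sequences differ at position 9 (T/C).
21 of the 22 comparable sites match, so the percent identity is 21/22 × 100 = 95.45%.

95.45%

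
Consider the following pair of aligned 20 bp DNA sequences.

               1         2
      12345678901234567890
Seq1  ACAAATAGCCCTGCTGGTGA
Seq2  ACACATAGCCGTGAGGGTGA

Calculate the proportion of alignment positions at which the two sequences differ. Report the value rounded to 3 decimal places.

Differing sites — 4:A/C; 11:C/G; 14:C/A; 15:T/G.
There are 4 differences over 20 sites, so p = 4/20 = 0.200.

0.200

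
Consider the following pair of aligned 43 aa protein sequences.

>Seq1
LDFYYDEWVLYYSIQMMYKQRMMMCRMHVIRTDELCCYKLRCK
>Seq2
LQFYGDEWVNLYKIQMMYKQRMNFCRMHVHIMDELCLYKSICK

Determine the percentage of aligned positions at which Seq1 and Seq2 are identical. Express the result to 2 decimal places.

69.77%

Mismatches occur at site 2 (D→Q), site 5 (Y→G), site 10 (L→N), site 11 (Y→L), site 13 (S→K), site 23 (M→N), site 24 (M→F), site 30 (I→H), site 31 (R→I), site 32 (T→M), site 37 (C→L), site 40 (L→S), site 41 (R→I).
30 of the 43 sites match, so the percent identity is 30/43 × 100 = 69.77%.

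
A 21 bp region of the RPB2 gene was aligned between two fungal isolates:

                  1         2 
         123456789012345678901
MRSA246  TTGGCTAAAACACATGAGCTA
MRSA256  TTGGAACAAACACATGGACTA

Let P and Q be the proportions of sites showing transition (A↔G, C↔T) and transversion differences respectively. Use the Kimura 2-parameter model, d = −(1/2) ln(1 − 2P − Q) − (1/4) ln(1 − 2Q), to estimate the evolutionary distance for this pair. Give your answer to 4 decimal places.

The sequences differ at positions 5 (C/A, transversion), 6 (T/A, transversion), 7 (A/C, transversion), 17 (A/G, transition), 18 (G/A, transition).
Of the 5 differences, 2 transitions and 3 transversions over 21 sites: P = 2/21 = 0.095238, Q = 3/21 = 0.142857.
d = −0.5·ln(0.666667) − 0.25·ln(0.714286) = −0.5·(-0.405465) − 0.25·(-0.336472) = 0.2869.

0.2869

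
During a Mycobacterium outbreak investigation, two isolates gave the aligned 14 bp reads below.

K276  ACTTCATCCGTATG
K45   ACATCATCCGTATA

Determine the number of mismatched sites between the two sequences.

2

Differing sites — 3:T/A; 14:G/A.
That gives 2 mismatches out of 14 aligned sites, so the Hamming distance is 2.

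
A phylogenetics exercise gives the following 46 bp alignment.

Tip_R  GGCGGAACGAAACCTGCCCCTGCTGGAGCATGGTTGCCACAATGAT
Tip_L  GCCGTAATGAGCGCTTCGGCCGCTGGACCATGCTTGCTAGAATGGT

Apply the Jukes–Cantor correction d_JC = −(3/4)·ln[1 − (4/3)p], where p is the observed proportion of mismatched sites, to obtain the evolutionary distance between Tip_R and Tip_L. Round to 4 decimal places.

0.4279

The sequences differ at positions 2 (G/C), 5 (G/T), 8 (C/T), 11 (A/G), 12 (A/C), 13 (C/G), 16 (G/T), 18 (C/G), 19 (C/G), 21 (T/C), 28 (G/C), 33 (G/C), 38 (C/T), 40 (C/G), 45 (A/G).
p = 15/46 = 0.326087.
d = −0.75 · ln(1 − (4/3)·0.326087) = −0.75 · ln(0.565217) = −0.75 · (-0.570546) = 0.4279.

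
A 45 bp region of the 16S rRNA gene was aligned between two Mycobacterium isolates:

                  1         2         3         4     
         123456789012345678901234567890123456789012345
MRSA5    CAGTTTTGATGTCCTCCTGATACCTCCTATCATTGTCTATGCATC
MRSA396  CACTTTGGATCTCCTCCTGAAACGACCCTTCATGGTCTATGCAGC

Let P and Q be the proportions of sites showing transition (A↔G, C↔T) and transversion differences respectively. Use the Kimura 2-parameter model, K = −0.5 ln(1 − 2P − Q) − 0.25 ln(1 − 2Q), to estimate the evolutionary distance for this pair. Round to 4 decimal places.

The sequences differ at positions 3 (G/C, transversion), 7 (T/G, transversion), 11 (G/C, transversion), 21 (T/A, transversion), 24 (C/G, transversion), 25 (T/A, transversion), 28 (T/C, transition), 29 (A/T, transversion), 34 (T/G, transversion), 44 (T/G, transversion).
Of the 10 differences, 1 transition and 9 transversions over 45 sites: P = 1/45 = 0.022222, Q = 9/45 = 0.200000.
d = −0.5·ln(0.755556) − 0.25·ln(0.600000) = −0.5·(-0.280301) − 0.25·(-0.510826) = 0.2679.

0.2679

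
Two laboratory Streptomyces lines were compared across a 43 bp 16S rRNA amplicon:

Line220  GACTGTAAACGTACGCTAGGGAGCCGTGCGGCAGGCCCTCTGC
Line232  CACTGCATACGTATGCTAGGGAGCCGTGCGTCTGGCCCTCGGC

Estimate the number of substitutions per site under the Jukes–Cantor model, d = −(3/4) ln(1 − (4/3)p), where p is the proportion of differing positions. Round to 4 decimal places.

Mismatches occur at site 1 (G↔C), site 6 (T↔C), site 8 (A↔T), site 14 (C↔T), site 31 (G↔T), site 33 (A↔T), site 41 (T↔G).
p = 7/43 = 0.162791.
d = −0.75 · ln(1 − (4/3)·0.162791) = −0.75 · ln(0.782945) = −0.75 · (-0.244693) = 0.1835.

0.1835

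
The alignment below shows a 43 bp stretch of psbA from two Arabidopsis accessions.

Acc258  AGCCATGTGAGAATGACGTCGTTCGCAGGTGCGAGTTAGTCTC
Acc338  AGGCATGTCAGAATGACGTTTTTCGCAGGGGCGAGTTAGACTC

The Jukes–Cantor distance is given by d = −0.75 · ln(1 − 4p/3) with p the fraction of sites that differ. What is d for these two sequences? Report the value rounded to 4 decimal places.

0.1544

Mismatches occur at site 3 (C↔G), site 9 (G↔C), site 20 (C↔T), site 21 (G↔T), site 30 (T↔G), site 40 (T↔A).
p = 6/43 = 0.139535.
d = −0.75 · ln(1 − (4/3)·0.139535) = −0.75 · ln(0.813953) = −0.75 · (-0.205853) = 0.1544.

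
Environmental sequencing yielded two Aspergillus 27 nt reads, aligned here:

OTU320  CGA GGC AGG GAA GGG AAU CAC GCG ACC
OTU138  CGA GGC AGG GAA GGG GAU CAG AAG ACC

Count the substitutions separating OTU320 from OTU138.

4

The sequences differ at positions 16 (A/G), 21 (C/G), 22 (G/A), 23 (C/A).
That gives 4 mismatches out of 27 aligned sites, so the Hamming distance is 4.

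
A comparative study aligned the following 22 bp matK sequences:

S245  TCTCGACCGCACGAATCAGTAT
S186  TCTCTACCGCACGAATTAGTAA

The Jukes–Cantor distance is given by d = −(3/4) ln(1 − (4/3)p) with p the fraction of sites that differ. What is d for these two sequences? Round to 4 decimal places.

0.1505

Differing sites — 5:G/T; 17:C/T; 22:T/A.
p = 3/22 = 0.136364.
d = −0.75 · ln(1 − (4/3)·0.136364) = −0.75 · ln(0.818181) = −0.75 · (-0.200672) = 0.1505.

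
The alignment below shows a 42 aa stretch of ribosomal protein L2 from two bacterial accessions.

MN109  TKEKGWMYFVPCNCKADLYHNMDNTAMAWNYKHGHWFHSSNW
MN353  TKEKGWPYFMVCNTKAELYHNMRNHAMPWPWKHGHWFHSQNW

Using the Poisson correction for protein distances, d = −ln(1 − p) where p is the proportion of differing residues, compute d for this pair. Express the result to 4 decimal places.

Differing sites — 7:M/P; 10:V/M; 11:P/V; 14:C/T; 17:D/E; 23:D/R; 25:T/H; 28:A/P; 30:N/P; 31:Y/W; 40:S/Q.
p = 11/42 = 0.261905.
d = −ln(1 − 0.261905) = −ln(0.738095) = 0.3037.

0.3037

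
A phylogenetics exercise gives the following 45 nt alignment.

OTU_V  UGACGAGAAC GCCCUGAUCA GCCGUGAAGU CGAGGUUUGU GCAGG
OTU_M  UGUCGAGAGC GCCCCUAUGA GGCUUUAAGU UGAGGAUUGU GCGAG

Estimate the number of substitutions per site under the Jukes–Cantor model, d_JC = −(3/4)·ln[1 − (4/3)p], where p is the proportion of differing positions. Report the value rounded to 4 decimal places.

The sequences differ at positions 3 (A/U), 9 (A/G), 15 (U/C), 16 (G/U), 19 (C/G), 22 (C/G), 24 (G/U), 26 (G/U), 31 (C/U), 36 (U/A), 43 (A/G), 44 (G/A).
p = 12/45 = 0.266667.
d = −0.75 · ln(1 − (4/3)·0.266667) = −0.75 · ln(0.644444) = −0.75 · (-0.439367) = 0.3295.

0.3295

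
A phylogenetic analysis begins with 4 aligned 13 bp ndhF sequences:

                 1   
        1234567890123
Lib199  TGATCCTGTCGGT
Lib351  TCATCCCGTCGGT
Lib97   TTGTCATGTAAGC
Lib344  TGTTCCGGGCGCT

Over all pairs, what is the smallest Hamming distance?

Pairwise Hamming distances:
  Lib199 vs Lib351: 2
  Lib199 vs Lib97: 6
  Lib199 vs Lib344: 4
  Lib351 vs Lib97: 7
  Lib351 vs Lib344: 5
  Lib97 vs Lib344: 9
The smallest is 2, between Lib199 and Lib351.

2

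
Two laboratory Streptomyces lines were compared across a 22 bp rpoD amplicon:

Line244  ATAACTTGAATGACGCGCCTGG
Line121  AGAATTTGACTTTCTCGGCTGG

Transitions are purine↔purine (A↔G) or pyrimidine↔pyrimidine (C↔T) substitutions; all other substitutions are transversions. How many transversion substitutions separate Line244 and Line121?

6

The sequences differ at positions 2 (T/G, transversion), 5 (C/T, transition), 10 (A/C, transversion), 12 (G/T, transversion), 13 (A/T, transversion), 15 (G/T, transversion), 18 (C/G, transversion).
Of the 7 differences, 1 transition and 6 transversions, so the answer is 6.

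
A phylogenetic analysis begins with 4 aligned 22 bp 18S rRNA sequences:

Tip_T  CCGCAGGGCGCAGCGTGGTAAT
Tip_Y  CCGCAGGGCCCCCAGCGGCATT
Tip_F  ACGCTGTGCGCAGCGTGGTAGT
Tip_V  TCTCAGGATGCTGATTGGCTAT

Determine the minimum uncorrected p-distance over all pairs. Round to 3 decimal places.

Pairwise Hamming distances:
  Tip_T vs Tip_Y: 7
  Tip_T vs Tip_F: 4
  Tip_T vs Tip_V: 9
  Tip_Y vs Tip_F: 10
  Tip_Y vs Tip_V: 11
  Tip_F vs Tip_V: 12
The smallest is 4 mismatches, between Tip_T and Tip_F; p = 4/22 = 0.182.

0.182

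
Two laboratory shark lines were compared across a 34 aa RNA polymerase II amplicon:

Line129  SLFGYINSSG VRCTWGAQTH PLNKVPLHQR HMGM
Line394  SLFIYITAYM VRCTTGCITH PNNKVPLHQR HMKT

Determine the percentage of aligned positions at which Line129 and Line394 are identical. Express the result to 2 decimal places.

67.65%

Differing sites — 4:G/I; 7:N/T; 8:S/A; 9:S/Y; 10:G/M; 15:W/T; 17:A/C; 18:Q/I; 22:L/N; 33:G/K; 34:M/T.
23 of the 34 sites match, so the percent identity is 23/34 × 100 = 67.65%.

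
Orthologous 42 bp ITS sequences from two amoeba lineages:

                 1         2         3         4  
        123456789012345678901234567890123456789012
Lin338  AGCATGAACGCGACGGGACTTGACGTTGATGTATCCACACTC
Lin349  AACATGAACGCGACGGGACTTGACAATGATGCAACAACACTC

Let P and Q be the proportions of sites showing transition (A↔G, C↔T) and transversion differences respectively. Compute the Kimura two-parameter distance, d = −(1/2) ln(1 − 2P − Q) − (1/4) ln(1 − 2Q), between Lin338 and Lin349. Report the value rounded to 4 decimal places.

The sequences differ at positions 2 (G/A, transition), 25 (G/A, transition), 26 (T/A, transversion), 32 (T/C, transition), 34 (T/A, transversion), 36 (C/A, transversion).
Of the 6 differences, 3 transitions and 3 transversions over 42 sites: P = 3/42 = 0.071429, Q = 3/42 = 0.071429.
d = −0.5·ln(0.785713) − 0.25·ln(0.857142) = −0.5·(-0.241164) − 0.25·(-0.154152) = 0.1591.

0.1591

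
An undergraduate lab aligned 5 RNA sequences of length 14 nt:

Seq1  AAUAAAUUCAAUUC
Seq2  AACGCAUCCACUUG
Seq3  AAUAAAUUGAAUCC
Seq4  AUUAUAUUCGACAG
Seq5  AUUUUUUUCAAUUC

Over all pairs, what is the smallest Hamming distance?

Pairwise Hamming distances:
  Seq1 vs Seq2: 6
  Seq1 vs Seq3: 2
  Seq1 vs Seq4: 6
  Seq1 vs Seq5: 4
  Seq2 vs Seq3: 8
  Seq2 vs Seq4: 9
  Seq2 vs Seq5: 8
  Seq3 vs Seq4: 7
  Seq3 vs Seq5: 6
  Seq4 vs Seq5: 6
The smallest is 2, between Seq1 and Seq3.

2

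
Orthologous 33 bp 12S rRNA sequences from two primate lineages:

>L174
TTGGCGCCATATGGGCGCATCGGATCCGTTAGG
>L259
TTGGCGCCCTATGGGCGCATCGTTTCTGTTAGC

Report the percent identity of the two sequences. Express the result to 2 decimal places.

The sequences differ at positions 9 (A/C), 23 (G/T), 24 (A/T), 27 (C/T), 33 (G/C).
28 of the 33 sites match, so the percent identity is 28/33 × 100 = 84.85%.

84.85%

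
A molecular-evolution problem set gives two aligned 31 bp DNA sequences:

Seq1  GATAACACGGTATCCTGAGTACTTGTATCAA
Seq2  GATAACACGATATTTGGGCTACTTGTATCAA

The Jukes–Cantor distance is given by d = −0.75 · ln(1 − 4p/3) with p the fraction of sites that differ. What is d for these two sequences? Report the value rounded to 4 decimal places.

Differing sites — 10:G/A; 14:C/T; 15:C/T; 16:T/G; 18:A/G; 19:G/C.
p = 6/31 = 0.193548.
d = −0.75 · ln(1 − (4/3)·0.193548) = −0.75 · ln(0.741936) = −0.75 · (-0.298492) = 0.2239.

0.2239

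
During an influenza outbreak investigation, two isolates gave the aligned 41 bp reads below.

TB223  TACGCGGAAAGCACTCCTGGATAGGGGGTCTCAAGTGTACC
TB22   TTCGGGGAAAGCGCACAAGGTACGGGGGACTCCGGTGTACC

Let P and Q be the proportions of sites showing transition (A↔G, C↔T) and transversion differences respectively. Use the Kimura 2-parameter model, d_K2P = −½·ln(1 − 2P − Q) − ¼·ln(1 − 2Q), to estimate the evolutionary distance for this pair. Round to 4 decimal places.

Mismatches occur at site 2 (A/T, transversion), site 5 (C/G, transversion), site 13 (A/G, transition), site 15 (T/A, transversion), site 17 (C/A, transversion), site 18 (T/A, transversion), site 21 (A/T, transversion), site 22 (T/A, transversion), site 23 (A/C, transversion), site 29 (T/A, transversion), site 33 (A/C, transversion), site 34 (A/G, transition).
Of the 12 differences, 2 transitions and 10 transversions over 41 sites: P = 2/41 = 0.048780, Q = 10/41 = 0.243902.
d = −0.5·ln(0.658538) − 0.25·ln(0.512196) = −0.5·(-0.417733) − 0.25·(-0.669048) = 0.3761.

0.3761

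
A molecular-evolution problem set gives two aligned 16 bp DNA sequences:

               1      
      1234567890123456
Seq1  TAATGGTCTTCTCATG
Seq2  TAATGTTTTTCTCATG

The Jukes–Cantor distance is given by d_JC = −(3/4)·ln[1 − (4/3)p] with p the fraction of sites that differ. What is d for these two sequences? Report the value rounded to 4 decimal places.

Differing sites — 6:G/T; 8:C/T.
p = 2/16 = 0.125000.
d = −0.75 · ln(1 − (4/3)·0.125000) = −0.75 · ln(0.833333) = −0.75 · (-0.182322) = 0.1367.

0.1367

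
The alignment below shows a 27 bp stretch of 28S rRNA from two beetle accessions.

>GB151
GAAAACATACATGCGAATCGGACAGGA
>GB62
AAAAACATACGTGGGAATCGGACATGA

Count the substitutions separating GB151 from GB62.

Mismatches occur at site 1 (G↔A), site 11 (A↔G), site 14 (C↔G), site 25 (G↔T).
That gives 4 mismatches out of 27 aligned sites, so the Hamming distance is 4.

4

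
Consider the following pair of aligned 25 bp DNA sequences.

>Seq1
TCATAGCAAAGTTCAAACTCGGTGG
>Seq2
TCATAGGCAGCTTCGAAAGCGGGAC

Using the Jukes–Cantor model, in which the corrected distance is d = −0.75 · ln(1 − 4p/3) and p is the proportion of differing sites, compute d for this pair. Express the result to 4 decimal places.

0.5716

Mismatches occur at site 7 (C↔G), site 8 (A↔C), site 10 (A↔G), site 11 (G↔C), site 15 (A↔G), site 18 (C↔A), site 19 (T↔G), site 23 (T↔G), site 24 (G↔A), site 25 (G↔C).
p = 10/25 = 0.400000.
d = −0.75 · ln(1 − (4/3)·0.400000) = −0.75 · ln(0.466667) = −0.75 · (-0.762139) = 0.5716.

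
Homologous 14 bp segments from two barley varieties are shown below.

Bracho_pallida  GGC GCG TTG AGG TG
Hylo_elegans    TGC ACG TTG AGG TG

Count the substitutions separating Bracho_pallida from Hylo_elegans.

The sequences differ at positions 1 (G/T), 4 (G/A).
That gives 2 mismatches out of 14 aligned sites, so the Hamming distance is 2.

2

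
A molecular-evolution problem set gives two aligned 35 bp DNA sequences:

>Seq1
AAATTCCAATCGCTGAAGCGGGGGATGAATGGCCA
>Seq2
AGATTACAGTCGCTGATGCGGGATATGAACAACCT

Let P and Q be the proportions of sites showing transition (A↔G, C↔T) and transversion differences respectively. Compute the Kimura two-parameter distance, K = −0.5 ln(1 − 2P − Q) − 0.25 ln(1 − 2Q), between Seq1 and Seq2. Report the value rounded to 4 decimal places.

0.3703

Differing sites — 2:A/G (Ti); 6:C/A (Tv); 9:A/G (Ti); 17:A/T (Tv); 23:G/A (Ti); 24:G/T (Tv); 30:T/C (Ti); 31:G/A (Ti); 32:G/A (Ti); 35:A/T (Tv).
Of the 10 differences, 6 transitions and 4 transversions over 35 sites: P = 6/35 = 0.171429, Q = 4/35 = 0.114286.
d = −0.5·ln(0.542856) − 0.25·ln(0.771428) = −0.5·(-0.610911) − 0.25·(-0.259512) = 0.3703.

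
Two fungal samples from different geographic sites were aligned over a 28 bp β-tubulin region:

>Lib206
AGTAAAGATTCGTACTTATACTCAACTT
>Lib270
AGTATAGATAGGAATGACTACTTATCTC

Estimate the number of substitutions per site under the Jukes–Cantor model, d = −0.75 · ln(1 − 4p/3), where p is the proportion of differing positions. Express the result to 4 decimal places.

The sequences differ at positions 5 (A/T), 10 (T/A), 11 (C/G), 13 (T/A), 15 (C/T), 16 (T/G), 17 (T/A), 18 (A/C), 23 (C/T), 25 (A/T), 28 (T/C).
p = 11/28 = 0.392857.
d = −0.75 · ln(1 − (4/3)·0.392857) = −0.75 · ln(0.476191) = −0.75 · (-0.741936) = 0.5565.

0.5565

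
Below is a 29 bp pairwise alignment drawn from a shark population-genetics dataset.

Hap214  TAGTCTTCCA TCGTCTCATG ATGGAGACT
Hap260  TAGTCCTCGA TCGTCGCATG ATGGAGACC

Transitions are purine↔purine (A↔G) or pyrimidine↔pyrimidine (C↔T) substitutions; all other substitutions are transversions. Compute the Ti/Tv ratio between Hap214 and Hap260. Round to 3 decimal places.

1.000

Mismatches occur at site 6 (T↔C, transition), site 9 (C↔G, transversion), site 16 (T↔G, transversion), site 29 (T↔C, transition).
Of the 4 differences, 2 transitions and 2 transversions, so Ti/Tv = 2/2 = 1.000.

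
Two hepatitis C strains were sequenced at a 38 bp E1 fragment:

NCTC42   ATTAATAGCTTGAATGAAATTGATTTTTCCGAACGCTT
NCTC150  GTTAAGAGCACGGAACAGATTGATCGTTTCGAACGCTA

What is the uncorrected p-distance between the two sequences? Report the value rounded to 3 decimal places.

The sequences differ at positions 1 (A/G), 6 (T/G), 10 (T/A), 11 (T/C), 13 (A/G), 15 (T/A), 16 (G/C), 18 (A/G), 25 (T/C), 26 (T/G), 29 (C/T), 38 (T/A).
There are 12 differences over 38 sites, so p = 12/38 = 0.316.

0.316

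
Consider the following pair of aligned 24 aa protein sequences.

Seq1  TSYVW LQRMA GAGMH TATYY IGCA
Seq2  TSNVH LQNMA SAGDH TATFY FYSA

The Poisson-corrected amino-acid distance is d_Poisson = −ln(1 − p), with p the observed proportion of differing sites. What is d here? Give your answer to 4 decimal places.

Differing sites — 3:Y/N; 5:W/H; 8:R/N; 11:G/S; 14:M/D; 19:Y/F; 21:I/F; 22:G/Y; 23:C/S.
p = 9/24 = 0.375000.
d = −ln(1 − 0.375000) = −ln(0.625000) = 0.4700.

0.4700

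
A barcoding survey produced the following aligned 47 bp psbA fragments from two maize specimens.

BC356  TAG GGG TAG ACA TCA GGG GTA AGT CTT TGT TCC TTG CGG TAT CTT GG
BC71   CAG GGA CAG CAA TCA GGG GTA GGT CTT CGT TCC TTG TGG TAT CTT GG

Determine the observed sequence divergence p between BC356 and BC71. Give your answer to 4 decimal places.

The sequences differ at positions 1 (T/C), 6 (G/A), 7 (T/C), 10 (A/C), 11 (C/A), 22 (A/G), 28 (T/C), 37 (C/T).
There are 8 differences over 47 sites, so p = 8/47 = 0.1702.

0.1702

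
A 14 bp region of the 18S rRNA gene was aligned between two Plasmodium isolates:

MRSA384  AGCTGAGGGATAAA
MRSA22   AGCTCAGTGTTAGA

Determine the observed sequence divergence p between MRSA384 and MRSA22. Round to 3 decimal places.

Mismatches occur at site 5 (G/C), site 8 (G/T), site 10 (A/T), site 13 (A/G).
There are 4 differences over 14 sites, so p = 4/14 = 0.286.

0.286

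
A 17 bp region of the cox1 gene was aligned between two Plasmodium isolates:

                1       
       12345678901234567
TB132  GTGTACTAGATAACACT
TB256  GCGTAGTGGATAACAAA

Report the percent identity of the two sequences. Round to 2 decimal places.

Differing sites — 2:T/C; 6:C/G; 8:A/G; 16:C/A; 17:T/A.
12 of the 17 sites match, so the percent identity is 12/17 × 100 = 70.59%.

70.59%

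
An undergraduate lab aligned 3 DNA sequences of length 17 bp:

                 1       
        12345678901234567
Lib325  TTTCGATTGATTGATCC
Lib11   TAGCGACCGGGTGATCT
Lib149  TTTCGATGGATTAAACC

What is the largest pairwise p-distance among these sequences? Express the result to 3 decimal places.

Pairwise Hamming distances:
  Lib325 vs Lib11: 7
  Lib325 vs Lib149: 3
  Lib11 vs Lib149: 9
The largest is 9 mismatches, between Lib11 and Lib149; p = 9/17 = 0.529.

0.529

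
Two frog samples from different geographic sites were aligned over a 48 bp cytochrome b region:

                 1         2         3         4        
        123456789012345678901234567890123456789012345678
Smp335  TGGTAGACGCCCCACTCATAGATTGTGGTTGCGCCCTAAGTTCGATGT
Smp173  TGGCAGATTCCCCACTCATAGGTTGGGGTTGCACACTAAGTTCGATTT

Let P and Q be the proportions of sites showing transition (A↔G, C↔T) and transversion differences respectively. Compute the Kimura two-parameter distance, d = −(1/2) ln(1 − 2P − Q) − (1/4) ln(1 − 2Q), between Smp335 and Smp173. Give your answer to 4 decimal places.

0.1894

Mismatches occur at site 4 (T→C, transition), site 8 (C→T, transition), site 9 (G→T, transversion), site 22 (A→G, transition), site 26 (T→G, transversion), site 33 (G→A, transition), site 35 (C→A, transversion), site 47 (G→T, transversion).
Of the 8 differences, 4 transitions and 4 transversions over 48 sites: P = 4/48 = 0.083333, Q = 4/48 = 0.083333.
d = −0.5·ln(0.750001) − 0.25·ln(0.833334) = −0.5·(-0.287681) − 0.25·(-0.182321) = 0.1894.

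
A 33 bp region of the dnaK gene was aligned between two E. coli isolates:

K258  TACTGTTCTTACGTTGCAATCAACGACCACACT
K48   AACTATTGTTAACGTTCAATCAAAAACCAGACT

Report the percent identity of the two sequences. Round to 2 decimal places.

69.70%

The sequences differ at positions 1 (T/A), 5 (G/A), 8 (C/G), 12 (C/A), 13 (G/C), 14 (T/G), 16 (G/T), 24 (C/A), 25 (G/A), 30 (C/G).
23 of the 33 sites match, so the percent identity is 23/33 × 100 = 69.70%.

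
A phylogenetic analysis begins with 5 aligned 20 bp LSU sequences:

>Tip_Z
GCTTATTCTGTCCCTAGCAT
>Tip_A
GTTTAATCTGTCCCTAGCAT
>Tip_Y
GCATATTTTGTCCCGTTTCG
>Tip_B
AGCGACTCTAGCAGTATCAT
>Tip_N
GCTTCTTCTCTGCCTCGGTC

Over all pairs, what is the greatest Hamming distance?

16

Pairwise Hamming distances:
  Tip_Z vs Tip_A: 2
  Tip_Z vs Tip_Y: 8
  Tip_Z vs Tip_B: 10
  Tip_Z vs Tip_N: 7
  Tip_A vs Tip_Y: 10
  Tip_A vs Tip_B: 10
  Tip_A vs Tip_N: 9
  Tip_Y vs Tip_B: 15
  Tip_Y vs Tip_N: 11
  Tip_B vs Tip_N: 16
The largest is 16, between Tip_B and Tip_N.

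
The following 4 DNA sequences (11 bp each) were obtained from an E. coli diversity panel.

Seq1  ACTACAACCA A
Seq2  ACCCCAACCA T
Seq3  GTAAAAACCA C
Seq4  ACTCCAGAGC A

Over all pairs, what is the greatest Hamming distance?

Pairwise Hamming distances:
  Seq1 vs Seq2: 3
  Seq1 vs Seq3: 5
  Seq1 vs Seq4: 5
  Seq2 vs Seq3: 6
  Seq2 vs Seq4: 6
  Seq3 vs Seq4: 10
The largest is 10, between Seq3 and Seq4.

10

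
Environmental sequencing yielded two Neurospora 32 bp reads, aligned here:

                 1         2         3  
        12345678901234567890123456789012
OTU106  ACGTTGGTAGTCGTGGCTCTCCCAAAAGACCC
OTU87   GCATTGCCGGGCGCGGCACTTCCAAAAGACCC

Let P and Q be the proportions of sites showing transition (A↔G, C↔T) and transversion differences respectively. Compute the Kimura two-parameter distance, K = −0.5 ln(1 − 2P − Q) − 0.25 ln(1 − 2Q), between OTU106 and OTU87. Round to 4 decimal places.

0.3682

Mismatches occur at site 1 (A/G, transition), site 3 (G/A, transition), site 7 (G/C, transversion), site 8 (T/C, transition), site 9 (A/G, transition), site 11 (T/G, transversion), site 14 (T/C, transition), site 18 (T/A, transversion), site 21 (C/T, transition).
Of the 9 differences, 6 transitions and 3 transversions over 32 sites: P = 6/32 = 0.187500, Q = 3/32 = 0.093750.
d = −0.5·ln(0.531250) − 0.25·ln(0.812500) = −0.5·(-0.632523) − 0.25·(-0.207639) = 0.3682.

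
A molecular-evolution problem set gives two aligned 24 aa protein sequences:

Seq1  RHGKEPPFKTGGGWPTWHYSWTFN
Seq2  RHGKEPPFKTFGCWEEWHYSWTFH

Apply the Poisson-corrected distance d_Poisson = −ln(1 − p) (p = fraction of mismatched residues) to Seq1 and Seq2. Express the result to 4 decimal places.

0.2336

The sequences differ at positions 11 (G/F), 13 (G/C), 15 (P/E), 16 (T/E), 24 (N/H).
p = 5/24 = 0.208333.
d = −ln(1 − 0.208333) = −ln(0.791667) = 0.2336.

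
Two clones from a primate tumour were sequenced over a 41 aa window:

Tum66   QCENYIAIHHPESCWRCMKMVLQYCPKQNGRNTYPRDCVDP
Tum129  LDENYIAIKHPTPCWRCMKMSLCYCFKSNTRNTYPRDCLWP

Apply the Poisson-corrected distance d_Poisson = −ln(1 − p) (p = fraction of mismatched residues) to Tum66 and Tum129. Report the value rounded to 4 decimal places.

0.3463

The sequences differ at positions 1 (Q/L), 2 (C/D), 9 (H/K), 12 (E/T), 13 (S/P), 21 (V/S), 23 (Q/C), 26 (P/F), 28 (Q/S), 30 (G/T), 39 (V/L), 40 (D/W).
p = 12/41 = 0.292683.
d = −ln(1 − 0.292683) = −ln(0.707317) = 0.3463.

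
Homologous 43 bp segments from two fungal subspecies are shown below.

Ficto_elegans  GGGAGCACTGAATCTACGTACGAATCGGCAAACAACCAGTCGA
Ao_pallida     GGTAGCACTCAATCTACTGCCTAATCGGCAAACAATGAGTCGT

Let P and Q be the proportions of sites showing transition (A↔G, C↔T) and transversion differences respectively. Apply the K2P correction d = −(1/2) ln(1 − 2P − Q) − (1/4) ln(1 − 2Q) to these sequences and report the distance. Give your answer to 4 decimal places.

The sequences differ at positions 3 (G/T, transversion), 10 (G/C, transversion), 18 (G/T, transversion), 19 (T/G, transversion), 20 (A/C, transversion), 22 (G/T, transversion), 36 (C/T, transition), 37 (C/G, transversion), 43 (A/T, transversion).
Of the 9 differences, 1 transition and 8 transversions over 43 sites: P = 1/43 = 0.023256, Q = 8/43 = 0.186047.
d = −0.5·ln(0.767441) − 0.25·ln(0.627906) = −0.5·(-0.264694) − 0.25·(-0.465365) = 0.2487.

0.2487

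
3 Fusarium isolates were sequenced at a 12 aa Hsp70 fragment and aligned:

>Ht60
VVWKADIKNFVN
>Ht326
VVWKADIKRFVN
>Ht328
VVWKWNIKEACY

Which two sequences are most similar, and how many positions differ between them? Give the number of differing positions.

1

Pairwise Hamming distances:
  Ht60 vs Ht326: 1
  Ht60 vs Ht328: 6
  Ht326 vs Ht328: 6
The smallest is 1, between Ht60 and Ht326.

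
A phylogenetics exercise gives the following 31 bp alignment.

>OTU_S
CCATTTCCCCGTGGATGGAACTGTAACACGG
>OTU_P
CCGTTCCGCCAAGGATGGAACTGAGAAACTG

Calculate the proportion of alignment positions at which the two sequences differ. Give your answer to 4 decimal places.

Differing sites — 3:A/G; 6:T/C; 8:C/G; 11:G/A; 12:T/A; 24:T/A; 25:A/G; 27:C/A; 30:G/T.
There are 9 differences over 31 sites, so p = 9/31 = 0.2903.

0.2903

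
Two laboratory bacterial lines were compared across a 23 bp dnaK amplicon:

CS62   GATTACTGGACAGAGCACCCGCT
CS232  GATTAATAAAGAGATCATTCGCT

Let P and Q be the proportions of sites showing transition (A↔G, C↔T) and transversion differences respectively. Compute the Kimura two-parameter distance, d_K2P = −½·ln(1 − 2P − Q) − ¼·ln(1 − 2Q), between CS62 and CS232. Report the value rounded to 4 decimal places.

0.4009

The sequences differ at positions 6 (C/A, transversion), 8 (G/A, transition), 9 (G/A, transition), 11 (C/G, transversion), 15 (G/T, transversion), 18 (C/T, transition), 19 (C/T, transition).
Of the 7 differences, 4 transitions and 3 transversions over 23 sites: P = 4/23 = 0.173913, Q = 3/23 = 0.130435.
d = −0.5·ln(0.521739) − 0.25·ln(0.739130) = −0.5·(-0.650588) − 0.25·(-0.302281) = 0.4009.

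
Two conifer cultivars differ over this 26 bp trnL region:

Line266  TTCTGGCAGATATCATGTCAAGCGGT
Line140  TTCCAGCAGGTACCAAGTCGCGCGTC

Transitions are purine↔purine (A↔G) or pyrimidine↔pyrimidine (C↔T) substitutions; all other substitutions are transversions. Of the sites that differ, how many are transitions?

Mismatches occur at site 4 (T↔C, transition), site 5 (G↔A, transition), site 10 (A↔G, transition), site 13 (T↔C, transition), site 16 (T↔A, transversion), site 20 (A↔G, transition), site 21 (A↔C, transversion), site 25 (G↔T, transversion), site 26 (T↔C, transition).
Of the 9 differences, 6 transitions and 3 transversions, so the answer is 6.

6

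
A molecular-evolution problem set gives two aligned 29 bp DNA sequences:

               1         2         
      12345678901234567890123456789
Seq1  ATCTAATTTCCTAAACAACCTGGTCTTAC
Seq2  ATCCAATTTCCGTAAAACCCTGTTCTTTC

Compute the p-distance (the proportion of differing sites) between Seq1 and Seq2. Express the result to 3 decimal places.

0.241

The sequences differ at positions 4 (T/C), 12 (T/G), 13 (A/T), 16 (C/A), 18 (A/C), 23 (G/T), 28 (A/T).
There are 7 differences over 29 sites, so p = 7/29 = 0.241.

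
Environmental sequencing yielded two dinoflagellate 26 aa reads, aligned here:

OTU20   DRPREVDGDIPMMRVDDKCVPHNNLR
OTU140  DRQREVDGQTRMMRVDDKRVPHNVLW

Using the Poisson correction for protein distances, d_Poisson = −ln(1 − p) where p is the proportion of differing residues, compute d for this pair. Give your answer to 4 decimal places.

0.3137

Differing sites — 3:P/Q; 9:D/Q; 10:I/T; 11:P/R; 19:C/R; 24:N/V; 26:R/W.
p = 7/26 = 0.269231.
d = −ln(1 − 0.269231) = −ln(0.730769) = 0.3137.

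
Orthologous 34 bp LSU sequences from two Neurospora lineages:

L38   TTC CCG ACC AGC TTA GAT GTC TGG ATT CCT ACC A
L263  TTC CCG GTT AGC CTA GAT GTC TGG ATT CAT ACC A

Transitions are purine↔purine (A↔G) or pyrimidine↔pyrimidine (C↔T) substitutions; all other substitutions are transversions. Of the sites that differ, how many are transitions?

4

Mismatches occur at site 7 (A/G, transition), site 8 (C/T, transition), site 9 (C/T, transition), site 13 (T/C, transition), site 29 (C/A, transversion).
Of the 5 differences, 4 transitions and 1 transversion, so the answer is 4.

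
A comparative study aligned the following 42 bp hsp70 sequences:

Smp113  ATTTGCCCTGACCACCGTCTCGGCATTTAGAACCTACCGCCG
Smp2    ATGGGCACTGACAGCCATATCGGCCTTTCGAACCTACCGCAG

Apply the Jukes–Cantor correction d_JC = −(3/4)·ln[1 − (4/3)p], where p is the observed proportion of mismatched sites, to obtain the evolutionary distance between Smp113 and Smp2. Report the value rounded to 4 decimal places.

0.2865

The sequences differ at positions 3 (T/G), 4 (T/G), 7 (C/A), 13 (C/A), 14 (A/G), 17 (G/A), 19 (C/A), 25 (A/C), 29 (A/C), 41 (C/A).
p = 10/42 = 0.238095.
d = −0.75 · ln(1 − (4/3)·0.238095) = −0.75 · ln(0.682540) = −0.75 · (-0.381934) = 0.2865.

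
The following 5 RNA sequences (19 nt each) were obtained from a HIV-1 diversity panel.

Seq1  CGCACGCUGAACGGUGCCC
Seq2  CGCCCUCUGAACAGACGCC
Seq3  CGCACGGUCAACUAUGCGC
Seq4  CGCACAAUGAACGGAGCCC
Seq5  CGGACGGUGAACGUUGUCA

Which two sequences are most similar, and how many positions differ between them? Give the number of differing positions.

3

Pairwise Hamming distances:
  Seq1 vs Seq2: 6
  Seq1 vs Seq3: 5
  Seq1 vs Seq4: 3
  Seq1 vs Seq5: 5
  Seq2 vs Seq3: 10
  Seq2 vs Seq4: 6
  Seq2 vs Seq5: 10
  Seq3 vs Seq4: 7
  Seq3 vs Seq5: 7
  Seq4 vs Seq5: 7
The smallest is 3, between Seq1 and Seq4.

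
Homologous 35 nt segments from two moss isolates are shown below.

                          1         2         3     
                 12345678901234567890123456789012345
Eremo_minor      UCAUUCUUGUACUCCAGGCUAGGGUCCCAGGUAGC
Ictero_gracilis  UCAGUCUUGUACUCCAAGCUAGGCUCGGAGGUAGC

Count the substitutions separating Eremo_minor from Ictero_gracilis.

5

The sequences differ at positions 4 (U/G), 17 (G/A), 24 (G/C), 27 (C/G), 28 (C/G).
That gives 5 mismatches out of 35 aligned sites, so the Hamming distance is 5.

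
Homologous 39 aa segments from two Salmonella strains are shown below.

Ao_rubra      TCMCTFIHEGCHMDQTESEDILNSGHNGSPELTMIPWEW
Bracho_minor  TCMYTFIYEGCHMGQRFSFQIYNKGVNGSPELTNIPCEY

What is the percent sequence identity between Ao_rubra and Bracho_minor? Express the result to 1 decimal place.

Mismatches occur at site 4 (C→Y), site 8 (H→Y), site 14 (D→G), site 16 (T→R), site 17 (E→F), site 19 (E→F), site 20 (D→Q), site 22 (L→Y), site 24 (S→K), site 26 (H→V), site 34 (M→N), site 37 (W→C), site 39 (W→Y).
26 of the 39 sites match, so the percent identity is 26/39 × 100 = 66.7%.

66.7%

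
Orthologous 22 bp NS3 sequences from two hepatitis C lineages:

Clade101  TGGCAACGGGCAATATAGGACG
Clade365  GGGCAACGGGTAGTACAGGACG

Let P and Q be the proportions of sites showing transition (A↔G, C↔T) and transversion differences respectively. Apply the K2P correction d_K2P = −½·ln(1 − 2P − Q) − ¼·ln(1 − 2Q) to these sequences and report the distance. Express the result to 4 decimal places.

0.2153

The sequences differ at positions 1 (T/G, transversion), 11 (C/T, transition), 13 (A/G, transition), 16 (T/C, transition).
Of the 4 differences, 3 transitions and 1 transversion over 22 sites: P = 3/22 = 0.136364, Q = 1/22 = 0.045455.
d = −0.5·ln(0.681817) − 0.25·ln(0.909090) = −0.5·(-0.382994) − 0.25·(-0.095311) = 0.2153.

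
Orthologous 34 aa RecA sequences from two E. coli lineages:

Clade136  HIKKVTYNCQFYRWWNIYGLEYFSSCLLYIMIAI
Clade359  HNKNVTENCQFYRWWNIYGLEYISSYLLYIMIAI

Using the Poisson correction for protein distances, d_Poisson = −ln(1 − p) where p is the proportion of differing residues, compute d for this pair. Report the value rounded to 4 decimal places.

Differing sites — 2:I/N; 4:K/N; 7:Y/E; 23:F/I; 26:C/Y.
p = 5/34 = 0.147059.
d = −ln(1 − 0.147059) = −ln(0.852941) = 0.1591.

0.1591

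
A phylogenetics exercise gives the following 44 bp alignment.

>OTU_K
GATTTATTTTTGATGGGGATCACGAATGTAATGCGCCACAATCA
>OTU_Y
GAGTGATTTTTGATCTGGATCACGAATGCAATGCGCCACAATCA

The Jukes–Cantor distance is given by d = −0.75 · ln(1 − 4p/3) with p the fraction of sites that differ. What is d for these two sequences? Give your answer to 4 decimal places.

The sequences differ at positions 3 (T/G), 5 (T/G), 15 (G/C), 16 (G/T), 29 (T/C).
p = 5/44 = 0.113636.
d = −0.75 · ln(1 − (4/3)·0.113636) = −0.75 · ln(0.848485) = −0.75 · (-0.164303) = 0.1232.

0.1232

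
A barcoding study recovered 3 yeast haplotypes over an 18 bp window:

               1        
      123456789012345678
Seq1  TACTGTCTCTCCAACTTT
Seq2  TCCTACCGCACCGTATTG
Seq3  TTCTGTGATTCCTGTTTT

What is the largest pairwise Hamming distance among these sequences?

11

Pairwise Hamming distances:
  Seq1 vs Seq2: 9
  Seq1 vs Seq3: 7
  Seq2 vs Seq3: 11
The largest is 11, between Seq2 and Seq3.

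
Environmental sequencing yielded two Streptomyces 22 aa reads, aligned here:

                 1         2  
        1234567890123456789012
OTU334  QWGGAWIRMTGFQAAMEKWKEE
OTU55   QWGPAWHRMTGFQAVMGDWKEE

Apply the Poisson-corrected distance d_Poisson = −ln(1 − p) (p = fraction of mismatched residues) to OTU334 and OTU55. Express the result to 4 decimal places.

Mismatches occur at site 4 (G→P), site 7 (I→H), site 15 (A→V), site 17 (E→G), site 18 (K→D).
p = 5/22 = 0.227273.
d = −ln(1 − 0.227273) = −ln(0.772727) = 0.2578.

0.2578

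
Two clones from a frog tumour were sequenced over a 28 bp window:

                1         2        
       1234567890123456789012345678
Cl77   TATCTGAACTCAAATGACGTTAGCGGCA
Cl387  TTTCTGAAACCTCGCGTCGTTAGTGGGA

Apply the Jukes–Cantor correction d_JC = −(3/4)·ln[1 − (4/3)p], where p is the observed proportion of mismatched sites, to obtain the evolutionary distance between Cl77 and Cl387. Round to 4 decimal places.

The sequences differ at positions 2 (A/T), 9 (C/A), 10 (T/C), 12 (A/T), 13 (A/C), 14 (A/G), 15 (T/C), 17 (A/T), 24 (C/T), 27 (C/G).
p = 10/28 = 0.357143.
d = −0.75 · ln(1 − (4/3)·0.357143) = −0.75 · ln(0.523809) = −0.75 · (-0.646628) = 0.4850.

0.4850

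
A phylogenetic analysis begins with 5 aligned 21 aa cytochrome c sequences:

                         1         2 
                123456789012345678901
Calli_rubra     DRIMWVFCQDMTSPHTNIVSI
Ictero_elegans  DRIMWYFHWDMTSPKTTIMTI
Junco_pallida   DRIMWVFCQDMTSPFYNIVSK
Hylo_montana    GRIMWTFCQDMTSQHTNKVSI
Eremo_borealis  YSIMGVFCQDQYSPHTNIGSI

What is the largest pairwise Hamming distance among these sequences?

12

Pairwise Hamming distances:
  Calli_rubra vs Ictero_elegans: 7
  Calli_rubra vs Junco_pallida: 3
  Calli_rubra vs Hylo_montana: 4
  Calli_rubra vs Eremo_borealis: 6
  Ictero_elegans vs Junco_pallida: 9
  Ictero_elegans vs Hylo_montana: 10
  Ictero_elegans vs Eremo_borealis: 12
  Junco_pallida vs Hylo_montana: 7
  Junco_pallida vs Eremo_borealis: 9
  Hylo_montana vs Eremo_borealis: 9
The largest is 12, between Ictero_elegans and Eremo_borealis.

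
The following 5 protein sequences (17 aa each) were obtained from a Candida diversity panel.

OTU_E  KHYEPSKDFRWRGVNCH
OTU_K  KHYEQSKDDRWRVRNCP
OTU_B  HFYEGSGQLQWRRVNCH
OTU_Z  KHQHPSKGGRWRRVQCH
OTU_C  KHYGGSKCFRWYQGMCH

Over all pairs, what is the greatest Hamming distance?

Pairwise Hamming distances:
  OTU_E vs OTU_K: 5
  OTU_E vs OTU_B: 8
  OTU_E vs OTU_Z: 6
  OTU_E vs OTU_C: 7
  OTU_K vs OTU_B: 10
  OTU_K vs OTU_Z: 9
  OTU_K vs OTU_C: 9
  OTU_B vs OTU_Z: 10
  OTU_B vs OTU_C: 11
  OTU_Z vs OTU_C: 9
The largest is 11, between OTU_B and OTU_C.

11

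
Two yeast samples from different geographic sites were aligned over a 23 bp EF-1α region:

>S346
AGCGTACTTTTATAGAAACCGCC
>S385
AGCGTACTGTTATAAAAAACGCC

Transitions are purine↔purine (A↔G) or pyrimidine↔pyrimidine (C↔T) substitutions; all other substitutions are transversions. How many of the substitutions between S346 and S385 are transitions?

The sequences differ at positions 9 (T/G, transversion), 15 (G/A, transition), 19 (C/A, transversion).
Of the 3 differences, 1 transition and 2 transversions, so the answer is 1.

1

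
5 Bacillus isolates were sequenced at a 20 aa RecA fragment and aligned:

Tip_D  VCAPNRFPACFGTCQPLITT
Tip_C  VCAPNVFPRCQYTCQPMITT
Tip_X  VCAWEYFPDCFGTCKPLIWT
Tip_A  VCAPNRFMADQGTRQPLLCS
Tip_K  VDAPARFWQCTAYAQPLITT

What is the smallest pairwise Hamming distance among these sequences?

5

Pairwise Hamming distances:
  Tip_D vs Tip_C: 5
  Tip_D vs Tip_X: 6
  Tip_D vs Tip_A: 7
  Tip_D vs Tip_K: 8
  Tip_C vs Tip_X: 9
  Tip_C vs Tip_A: 10
  Tip_C vs Tip_K: 10
  Tip_X vs Tip_A: 12
  Tip_X vs Tip_K: 12
  Tip_A vs Tip_K: 12
The smallest is 5, between Tip_D and Tip_C.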